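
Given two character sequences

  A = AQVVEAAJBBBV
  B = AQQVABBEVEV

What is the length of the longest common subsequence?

7

Let dp[i][j] be the LCS length of the first i characters of A and the first j characters of B. dp[i][j] = dp[i-1][j-1]+1 when the i-th and j-th characters match, else max(dp[i-1][j], dp[i][j-1]).
    ·  A  Q  Q  V  A  B  B  E  V  E  V
 ·  0  0  0  0  0  0  0  0  0  0  0  0
 A  0  1  1  1  1  1  1  1  1  1  1  1
 Q  0  1  2  2  2  2  2  2  2  2  2  2
 V  0  1  2  2  3  3  3  3  3  3  3  3
 V  0  1  2  2  3  3  3  3  3  4  4  4
 E  0  1  2  2  3  3  3  3  4  4  5  5
 A  0  1  2  2  3  4  4  4  4  4  5  5
 A  0  1  2  2  3  4  4  4  4  4  5  5
 J  0  1  2  2  3  4  4  4  4  4  5  5
 B  0  1  2  2  3  4  5  5  5  5  5  5
 B  0  1  2  2  3  4  5  6  6  6  6  6
 B  0  1  2  2  3  4  5  6  6  6  6  6
 V  0  1  2  2  3  4  5  6  6  7  7  7
dp[12][11] = 7. One LCS (by backtracking along matches): AQVABBV.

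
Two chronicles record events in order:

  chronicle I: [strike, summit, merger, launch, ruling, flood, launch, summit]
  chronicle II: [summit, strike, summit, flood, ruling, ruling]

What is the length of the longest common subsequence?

3

Match strike [1,2], summit [2,3], ruling [5,6] — 3 events in the same relative order in both, and the DP table's final entry dp[8][6] is also 3, so no common subsequence is longer.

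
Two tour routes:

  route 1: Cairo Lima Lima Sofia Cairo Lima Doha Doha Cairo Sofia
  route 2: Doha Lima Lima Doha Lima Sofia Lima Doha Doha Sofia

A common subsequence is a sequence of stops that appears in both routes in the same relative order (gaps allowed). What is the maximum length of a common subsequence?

Taking Lima (route 1 #2, route 2 #3), then Lima (route 1 #3, route 2 #5), then Sofia (route 1 #4, route 2 #6), then Lima (route 1 #6, route 2 #7), then Doha (route 1 #7, route 2 #8), then Doha (route 1 #8, route 2 #9), then Sofia (route 1 #10, route 2 #10) gives a common subsequence of length 7. dp[10][10] = 7 confirms this is the maximum.

7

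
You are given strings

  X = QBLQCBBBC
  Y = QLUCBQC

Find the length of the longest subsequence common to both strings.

5

One common subsequence of length 5: Q at X[1]=Y[1], then L at X[3]=Y[2], then C at X[5]=Y[4], then B at X[6]=Y[5], then C at X[9]=Y[7]. dp[9][7] = 5 confirms this is the maximum.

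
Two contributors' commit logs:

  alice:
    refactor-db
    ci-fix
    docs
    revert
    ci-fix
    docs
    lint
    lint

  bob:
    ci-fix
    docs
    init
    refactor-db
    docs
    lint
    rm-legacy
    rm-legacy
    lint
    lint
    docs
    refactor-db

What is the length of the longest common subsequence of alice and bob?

One common subsequence of length 5: ci-fix (alice #2, bob #1), docs (alice #3, bob #2), docs (alice #6, bob #5), lint (alice #7, bob #9), lint (alice #8, bob #10), and the DP table's final entry dp[8][12] is also 5, so no common subsequence is longer.

5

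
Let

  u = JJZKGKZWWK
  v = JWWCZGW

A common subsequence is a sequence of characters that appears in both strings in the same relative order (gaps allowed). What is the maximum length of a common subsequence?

4

Pick J [1,1]; then Z [3,5]; then G [5,6]; then W [9,7]; all 4 characters appear in both, in order, and the DP table's final entry dp[10][7] is also 4, so no common subsequence is longer.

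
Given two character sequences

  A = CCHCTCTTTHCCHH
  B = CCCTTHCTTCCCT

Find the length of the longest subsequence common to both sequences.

Pick C (A #1, B #1), then C (A #2, B #2), then C (A #4, B #3), then T (A #5, B #5), then C (A #6, B #7), then T (A #7, B #8), then T (A #8, B #9), then C (A #11, B #11), then C (A #12, B #12); all 9 characters appear in both, in order. Since dp[14][13] = 9, nothing longer is possible.

9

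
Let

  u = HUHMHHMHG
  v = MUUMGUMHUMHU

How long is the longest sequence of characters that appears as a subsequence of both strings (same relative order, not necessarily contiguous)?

Let dp[i][j] be the LCS length of the first i characters of u and the first j characters of v. dp[i][j] = dp[i-1][j-1]+1 when the i-th and j-th characters match, else max(dp[i-1][j], dp[i][j-1]).
    ·  M  U  U  M  G  U  M  H  U  M  H  U
 ·  0  0  0  0  0  0  0  0  0  0  0  0  0
 H  0  0  0  0  0  0  0  0  1  1  1  1  1
 U  0  0  1  1  1  1  1  1  1  2  2  2  2
 H  0  0  1  1  1  1  1  1  2  2  2  3  3
 M  0  1  1  1  2  2  2  2  2  2  3  3  3
 H  0  1  1  1  2  2  2  2  3  3  3  4  4
 H  0  1  1  1  2  2  2  2  3  3  3  4  4
 M  0  1  1  1  2  2  2  3  3  3  4  4  4
 H  0  1  1  1  2  2  2  3  4  4  4  5  5
 G  0  1  1  1  2  3  3  3  4  4  4  5  5
dp[9][12] = 5. One LCS (by backtracking along matches): UMHMH.

5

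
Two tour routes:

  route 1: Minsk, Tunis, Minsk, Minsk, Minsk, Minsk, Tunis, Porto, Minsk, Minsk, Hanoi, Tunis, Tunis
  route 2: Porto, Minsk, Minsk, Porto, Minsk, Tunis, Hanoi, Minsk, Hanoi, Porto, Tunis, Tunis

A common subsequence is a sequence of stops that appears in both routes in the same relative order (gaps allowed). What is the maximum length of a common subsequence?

Match Minsk at route 1[1]=route 2[2], Minsk at route 1[3]=route 2[3], Minsk at route 1[6]=route 2[5], Tunis at route 1[7]=route 2[6], Minsk at route 1[10]=route 2[8], Hanoi at route 1[11]=route 2[9], Tunis at route 1[12]=route 2[11], Tunis at route 1[13]=route 2[12] — 8 stops in the same relative order in both. dp[13][12] = 8 confirms this is the maximum.

8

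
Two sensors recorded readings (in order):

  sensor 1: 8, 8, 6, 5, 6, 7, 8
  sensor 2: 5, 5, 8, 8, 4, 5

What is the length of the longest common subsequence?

3

One common subsequence of length 3: 8 at sensor 1[1]=sensor 2[3], then 8 at sensor 1[2]=sensor 2[4], then 5 at sensor 1[4]=sensor 2[6], and the DP table's final entry dp[7][6] is also 3, so no common subsequence is longer.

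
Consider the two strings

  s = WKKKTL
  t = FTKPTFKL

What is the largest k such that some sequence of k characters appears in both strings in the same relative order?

3

Pick K (s #2, t #3), then K (s #4, t #7), then L (s #6, t #8); all 3 characters appear in both, in order. Since dp[6][8] = 3, nothing longer is possible.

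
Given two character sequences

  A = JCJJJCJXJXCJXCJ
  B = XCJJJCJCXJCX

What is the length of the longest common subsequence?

Pick C [2,2] → J [3,3] → J [4,4] → J [5,5] → C [6,6] → J [7,7] → X [8,9] → J [9,10] → C [11,11] → X [13,12]; all 10 characters appear in both, in order. dp[15][12] = 10 confirms this is the maximum.

10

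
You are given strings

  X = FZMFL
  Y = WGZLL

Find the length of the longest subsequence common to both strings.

Match Z at X[2]=Y[3] → L at X[5]=Y[5] — 2 characters in the same relative order in both, and the DP table's final entry dp[5][5] is also 2, so no common subsequence is longer.

2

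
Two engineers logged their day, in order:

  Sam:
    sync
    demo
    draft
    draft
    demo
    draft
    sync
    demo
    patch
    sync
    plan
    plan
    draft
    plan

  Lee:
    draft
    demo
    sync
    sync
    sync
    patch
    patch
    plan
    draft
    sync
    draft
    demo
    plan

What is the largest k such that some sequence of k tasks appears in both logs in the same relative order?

Taking draft [4,1] → demo [5,2] → sync [7,5] → patch [9,7] → sync [10,10] → draft [13,11] → plan [14,13] gives a common subsequence of length 7. Since dp[14][13] = 7, nothing longer is possible.

7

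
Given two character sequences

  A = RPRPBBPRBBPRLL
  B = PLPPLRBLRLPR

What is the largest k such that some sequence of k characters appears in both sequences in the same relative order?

Match P (A #2, B #1), then P (A #4, B #3), then P (A #7, B #4), then R (A #8, B #6), then B (A #9, B #7), then P (A #11, B #11), then R (A #12, B #12) — 7 characters in the same relative order in both. Since dp[14][12] = 7, nothing longer is possible.

7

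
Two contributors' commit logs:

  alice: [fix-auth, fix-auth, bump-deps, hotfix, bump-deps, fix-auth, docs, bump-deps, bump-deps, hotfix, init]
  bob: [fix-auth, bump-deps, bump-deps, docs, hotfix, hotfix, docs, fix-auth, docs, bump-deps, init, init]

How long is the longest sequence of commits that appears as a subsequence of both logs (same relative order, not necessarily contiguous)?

Pick fix-auth [1,1] → bump-deps [3,3] → hotfix [4,6] → fix-auth [6,8] → docs [7,9] → bump-deps [8,10] → init [11,12]; all 7 commits appear in both, in order. The LCS DP gives dp[11][12] = 7, so this is optimal.

7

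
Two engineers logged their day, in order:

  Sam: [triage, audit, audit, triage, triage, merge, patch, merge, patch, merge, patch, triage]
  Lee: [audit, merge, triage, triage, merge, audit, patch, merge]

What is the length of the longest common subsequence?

Taking audit [2,1], then triage [4,3], then triage [5,4], then merge [6,5], then patch [9,7], then merge [10,8] gives a common subsequence of length 6. dp[12][8] = 6 confirms this is the maximum.

6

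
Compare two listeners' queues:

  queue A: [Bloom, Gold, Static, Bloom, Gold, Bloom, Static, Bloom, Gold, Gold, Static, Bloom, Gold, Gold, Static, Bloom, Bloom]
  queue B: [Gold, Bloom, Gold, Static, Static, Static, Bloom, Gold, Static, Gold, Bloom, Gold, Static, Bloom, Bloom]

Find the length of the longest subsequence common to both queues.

12

Taking Bloom (queue A #1, queue B #2), Gold (queue A #2, queue B #3), Static (queue A #3, queue B #6), Bloom (queue A #4, queue B #7), Gold (queue A #5, queue B #8), Static (queue A #7, queue B #9), Gold (queue A #10, queue B #10), Bloom (queue A #12, queue B #11), Gold (queue A #14, queue B #12), Static (queue A #15, queue B #13), Bloom (queue A #16, queue B #14), Bloom (queue A #17, queue B #15) gives a common subsequence of length 12. The LCS DP gives dp[17][15] = 12, so this is optimal.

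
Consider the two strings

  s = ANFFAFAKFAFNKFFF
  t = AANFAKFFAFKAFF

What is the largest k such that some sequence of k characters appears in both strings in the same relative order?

One common subsequence of length 11: A at s[1]=t[2], then N at s[2]=t[3], then F at s[4]=t[4], then A at s[5]=t[5], then F at s[6]=t[7], then F at s[9]=t[8], then A at s[10]=t[9], then F at s[11]=t[10], then K at s[13]=t[11], then F at s[15]=t[13], then F at s[16]=t[14]. Since dp[16][14] = 11, nothing longer is possible.

11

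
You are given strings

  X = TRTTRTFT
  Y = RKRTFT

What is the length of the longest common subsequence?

5

One common subsequence of length 5: R [2,1], then R [5,3], then T [6,4], then F [7,5], then T [8,6]. dp[8][6] = 5 confirms this is the maximum.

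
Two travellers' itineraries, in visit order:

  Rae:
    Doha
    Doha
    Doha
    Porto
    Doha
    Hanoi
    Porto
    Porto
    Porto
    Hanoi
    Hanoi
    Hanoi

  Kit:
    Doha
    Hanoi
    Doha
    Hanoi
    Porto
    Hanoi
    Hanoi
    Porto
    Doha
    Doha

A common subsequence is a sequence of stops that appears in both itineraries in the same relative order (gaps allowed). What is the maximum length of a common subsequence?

6

Match Doha (Rae #1, Kit #1), then Doha (Rae #5, Kit #3), then Hanoi (Rae #6, Kit #4), then Porto (Rae #9, Kit #5), then Hanoi (Rae #10, Kit #6), then Hanoi (Rae #11, Kit #7) — 6 stops in the same relative order in both, and the DP table's final entry dp[12][10] is also 6, so no common subsequence is longer.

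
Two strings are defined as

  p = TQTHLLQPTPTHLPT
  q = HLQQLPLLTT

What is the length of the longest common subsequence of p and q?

6

Let dp[i][j] be the LCS length of the first i characters of p and the first j characters of q. dp[i][j] = dp[i-1][j-1]+1 when the i-th and j-th characters match, else max(dp[i-1][j], dp[i][j-1]).
    ·  H  L  Q  Q  L  P  L  L  T  T
 ·  0  0  0  0  0  0  0  0  0  0  0
 T  0  0  0  0  0  0  0  0  0  1  1
 Q  0  0  0  1  1  1  1  1  1  1  1
 T  0  0  0  1  1  1  1  1  1  2  2
 H  0  1  1  1  1  1  1  1  1  2  2
 L  0  1  2  2  2  2  2  2  2  2  2
 L  0  1  2  2  2  3  3  3  3  3  3
 Q  0  1  2  3  3  3  3  3  3  3  3
 P  0  1  2  3  3  3  4  4  4  4  4
 T  0  1  2  3  3  3  4  4  4  5  5
 P  0  1  2  3  3  3  4  4  4  5  5
 T  0  1  2  3  3  3  4  4  4  5  6
 H  0  1  2  3  3  3  4  4  4  5  6
 L  0  1  2  3  3  4  4  5  5  5  6
 P  0  1  2  3  3  4  5  5  5  5  6
 T  0  1  2  3  3  4  5  5  5  6  6
dp[15][10] = 6. One LCS (by backtracking along matches): HLLPTT.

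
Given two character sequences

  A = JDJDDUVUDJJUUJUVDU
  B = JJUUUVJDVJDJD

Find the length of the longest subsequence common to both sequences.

Pick J at A[1]=B[1], then J at A[3]=B[2], then U at A[6]=B[5], then V at A[7]=B[6], then D at A[9]=B[8], then J at A[10]=B[10], then J at A[14]=B[12], then D at A[17]=B[13]; all 8 characters appear in both, in order. dp[18][13] = 8 confirms this is the maximum.

8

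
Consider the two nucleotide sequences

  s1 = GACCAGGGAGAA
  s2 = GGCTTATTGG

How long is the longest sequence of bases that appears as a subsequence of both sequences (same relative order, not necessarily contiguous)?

5

Let dp[i][j] be the LCS length of the first i bases of s1 and the first j bases of s2. dp[i][j] = dp[i-1][j-1]+1 when the i-th and j-th bases match, else max(dp[i-1][j], dp[i][j-1]).
    ·  G  G  C  T  T  A  T  T  G  G
 ·  0  0  0  0  0  0  0  0  0  0  0
 G  0  1  1  1  1  1  1  1  1  1  1
 A  0  1  1  1  1  1  2  2  2  2  2
 C  0  1  1  2  2  2  2  2  2  2  2
 C  0  1  1  2  2  2  2  2  2  2  2
 A  0  1  1  2  2  2  3  3  3  3  3
 G  0  1  2  2  2  2  3  3  3  4  4
 G  0  1  2  2  2  2  3  3  3  4  5
 G  0  1  2  2  2  2  3  3  3  4  5
 A  0  1  2  2  2  2  3  3  3  4  5
 G  0  1  2  2  2  2  3  3  3  4  5
 A  0  1  2  2  2  2  3  3  3  4  5
 A  0  1  2  2  2  2  3  3  3  4  5
dp[12][10] = 5. One LCS (by backtracking along matches): GCAGG.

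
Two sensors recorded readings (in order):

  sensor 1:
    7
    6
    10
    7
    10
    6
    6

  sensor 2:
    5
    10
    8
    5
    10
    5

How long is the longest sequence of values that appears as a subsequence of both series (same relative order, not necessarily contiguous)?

Match 10 [3,2], 10 [5,5] — 2 values in the same relative order in both, and the DP table's final entry dp[7][6] is also 2, so no common subsequence is longer.

2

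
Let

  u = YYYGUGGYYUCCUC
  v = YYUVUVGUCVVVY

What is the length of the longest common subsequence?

Pick Y at u[1]=v[1], Y at u[2]=v[2], U at u[5]=v[5], G at u[7]=v[7], U at u[10]=v[8], C at u[11]=v[9]; all 6 characters appear in both, in order, and the DP table's final entry dp[14][13] is also 6, so no common subsequence is longer.

6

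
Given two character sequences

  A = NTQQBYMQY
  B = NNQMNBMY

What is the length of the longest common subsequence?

5

Let dp[i][j] be the LCS length of the first i characters of A and the first j characters of B. dp[i][j] = dp[i-1][j-1]+1 when the i-th and j-th characters match, else max(dp[i-1][j], dp[i][j-1]).
    ·  N  N  Q  M  N  B  M  Y
 ·  0  0  0  0  0  0  0  0  0
 N  0  1  1  1  1  1  1  1  1
 T  0  1  1  1  1  1  1  1  1
 Q  0  1  1  2  2  2  2  2  2
 Q  0  1  1  2  2  2  2  2  2
 B  0  1  1  2  2  2  3  3  3
 Y  0  1  1  2  2  2  3  3  4
 M  0  1  1  2  3  3  3  4  4
 Q  0  1  1  2  3  3  3  4  4
 Y  0  1  1  2  3  3  3  4  5
dp[9][8] = 5. One LCS (by backtracking along matches): NQBMY.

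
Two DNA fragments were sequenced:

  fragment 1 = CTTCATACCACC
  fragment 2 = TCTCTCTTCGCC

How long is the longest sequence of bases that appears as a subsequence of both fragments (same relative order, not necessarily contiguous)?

8

Match C at fragment 1[1]=fragment 2[2]; then T at fragment 1[2]=fragment 2[3]; then T at fragment 1[3]=fragment 2[5]; then C at fragment 1[4]=fragment 2[6]; then T at fragment 1[6]=fragment 2[8]; then C at fragment 1[8]=fragment 2[9]; then C at fragment 1[11]=fragment 2[11]; then C at fragment 1[12]=fragment 2[12] — 8 bases in the same relative order in both. The LCS DP gives dp[12][12] = 8, so this is optimal.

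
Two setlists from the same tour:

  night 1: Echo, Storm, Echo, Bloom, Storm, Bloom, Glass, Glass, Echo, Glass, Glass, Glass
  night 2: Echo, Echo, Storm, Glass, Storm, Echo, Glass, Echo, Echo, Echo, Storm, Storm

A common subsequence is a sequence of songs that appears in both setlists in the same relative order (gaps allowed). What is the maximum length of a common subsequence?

Match Echo at night 1[1]=night 2[1], Echo at night 1[3]=night 2[2], Storm at night 1[5]=night 2[3], Glass at night 1[7]=night 2[4], Glass at night 1[8]=night 2[7], Echo at night 1[9]=night 2[10] — 6 songs in the same relative order in both. dp[12][12] = 6 confirms this is the maximum.

6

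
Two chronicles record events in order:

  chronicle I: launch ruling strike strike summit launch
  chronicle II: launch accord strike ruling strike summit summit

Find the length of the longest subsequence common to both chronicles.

4

Match launch [1,1] → ruling [2,4] → strike [3,5] → summit [5,7] — 4 events in the same relative order in both, and the DP table's final entry dp[6][7] is also 4, so no common subsequence is longer.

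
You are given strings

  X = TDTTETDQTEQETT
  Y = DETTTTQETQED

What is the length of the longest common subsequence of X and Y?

8

Match T [1,3]; then T [3,4]; then T [4,5]; then T [6,6]; then Q [8,7]; then T [9,9]; then Q [11,10]; then E [12,11] — 8 characters in the same relative order in both, and the DP table's final entry dp[14][12] is also 8, so no common subsequence is longer.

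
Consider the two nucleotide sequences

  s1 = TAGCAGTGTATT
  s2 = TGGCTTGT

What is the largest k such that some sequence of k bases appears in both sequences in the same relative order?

6

Match T at s1[1]=s2[1], then G at s1[3]=s2[3], then C at s1[4]=s2[4], then T at s1[7]=s2[6], then G at s1[8]=s2[7], then T at s1[12]=s2[8] — 6 bases in the same relative order in both. dp[12][8] = 6 confirms this is the maximum.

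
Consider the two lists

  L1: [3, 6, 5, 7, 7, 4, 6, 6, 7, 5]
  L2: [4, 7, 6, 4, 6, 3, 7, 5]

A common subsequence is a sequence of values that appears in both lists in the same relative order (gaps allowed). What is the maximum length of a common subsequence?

5

Let dp[i][j] be the LCS length of the first i values of L1 and the first j values of L2. dp[i][j] = dp[i-1][j-1]+1 when the i-th and j-th values match, else max(dp[i-1][j], dp[i][j-1]).
    ·  4  7  6  4  6  3  7  5
 ·  0  0  0  0  0  0  0  0  0
 3  0  0  0  0  0  0  1  1  1
 6  0  0  0  1  1  1  1  1  1
 5  0  0  0  1  1  1  1  1  2
 7  0  0  1  1  1  1  1  2  2
 7  0  0  1  1  1  1  1  2  2
 4  0  1  1  1  2  2  2  2  2
 6  0  1  1  2  2  3  3  3  3
 6  0  1  1  2  2  3  3  3  3
 7  0  1  2  2  2  3  3  4  4
 5  0  1  2  2  2  3  3  4  5
dp[10][8] = 5. One LCS (by backtracking along matches): 6, 4, 6, 7, 5.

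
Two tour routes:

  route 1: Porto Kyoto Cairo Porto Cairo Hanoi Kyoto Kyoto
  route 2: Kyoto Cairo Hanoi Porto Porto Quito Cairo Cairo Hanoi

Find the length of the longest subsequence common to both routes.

One common subsequence of length 5: Kyoto [2,1]; then Cairo [3,2]; then Porto [4,5]; then Cairo [5,8]; then Hanoi [6,9], and the DP table's final entry dp[8][9] is also 5, so no common subsequence is longer.

5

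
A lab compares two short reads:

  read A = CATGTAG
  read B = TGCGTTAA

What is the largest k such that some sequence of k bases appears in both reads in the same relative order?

4

Taking C [1,3] → T [3,5] → T [5,6] → A [6,8] gives a common subsequence of length 4, and the DP table's final entry dp[7][8] is also 4, so no common subsequence is longer.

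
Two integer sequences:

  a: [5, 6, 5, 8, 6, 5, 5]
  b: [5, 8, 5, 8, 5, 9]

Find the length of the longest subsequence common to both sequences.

Pick 5 (a #1, b #1); then 5 (a #3, b #3); then 8 (a #4, b #4); then 5 (a #6, b #5); all 4 values appear in both, in order. Since dp[7][6] = 4, nothing longer is possible.

4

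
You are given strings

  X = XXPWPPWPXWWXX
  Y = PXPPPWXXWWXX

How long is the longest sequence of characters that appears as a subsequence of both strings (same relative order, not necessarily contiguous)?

10

Pick X at X[2]=Y[2], P at X[3]=Y[3], P at X[5]=Y[4], P at X[6]=Y[5], W at X[7]=Y[6], X at X[9]=Y[8], W at X[10]=Y[9], W at X[11]=Y[10], X at X[12]=Y[11], X at X[13]=Y[12]; all 10 characters appear in both, in order. dp[13][12] = 10 confirms this is the maximum.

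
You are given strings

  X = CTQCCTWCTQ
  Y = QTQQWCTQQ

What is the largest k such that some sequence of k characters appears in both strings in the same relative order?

Let dp[i][j] be the LCS length of the first i characters of X and the first j characters of Y. dp[i][j] = dp[i-1][j-1]+1 when the i-th and j-th characters match, else max(dp[i-1][j], dp[i][j-1]).
    ·  Q  T  Q  Q  W  C  T  Q  Q
 ·  0  0  0  0  0  0  0  0  0  0
 C  0  0  0  0  0  0  1  1  1  1
 T  0  0  1  1  1  1  1  2  2  2
 Q  0  1  1  2  2  2  2  2  3  3
 C  0  1  1  2  2  2  3  3  3  3
 C  0  1  1  2  2  2  3  3  3  3
 T  0  1  2  2  2  2  3  4  4  4
 W  0  1  2  2  2  3  3  4  4  4
 C  0  1  2  2  2  3  4  4  4  4
 T  0  1  2  2  2  3  4  5  5  5
 Q  0  1  2  3  3  3  4  5  6  6
dp[10][9] = 6. One LCS (by backtracking along matches): TQWCTQ.

6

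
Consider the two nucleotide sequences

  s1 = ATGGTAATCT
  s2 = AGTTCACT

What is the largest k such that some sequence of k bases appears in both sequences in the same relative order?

6

Pick A [1,1], then T [2,3], then T [5,4], then A [7,6], then C [9,7], then T [10,8]; all 6 bases appear in both, in order, and the DP table's final entry dp[10][8] is also 6, so no common subsequence is longer.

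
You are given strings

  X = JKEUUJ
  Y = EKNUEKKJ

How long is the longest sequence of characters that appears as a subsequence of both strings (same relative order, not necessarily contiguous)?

Pick K at X[2]=Y[2]; then E at X[3]=Y[5]; then J at X[6]=Y[8]; all 3 characters appear in both, in order, and the DP table's final entry dp[6][8] is also 3, so no common subsequence is longer.

3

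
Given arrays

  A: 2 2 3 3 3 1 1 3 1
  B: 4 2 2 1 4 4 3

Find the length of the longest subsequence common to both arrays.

One common subsequence of length 4: 2 (A #1, B #2) → 2 (A #2, B #3) → 1 (A #6, B #4) → 3 (A #8, B #7). Since dp[9][7] = 4, nothing longer is possible.

4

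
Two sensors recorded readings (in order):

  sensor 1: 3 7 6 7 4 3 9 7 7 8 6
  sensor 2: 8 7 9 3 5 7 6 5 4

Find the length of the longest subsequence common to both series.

4

One common subsequence of length 4: 3 at sensor 1[1]=sensor 2[4]; then 7 at sensor 1[2]=sensor 2[6]; then 6 at sensor 1[3]=sensor 2[7]; then 4 at sensor 1[5]=sensor 2[9]. The LCS DP gives dp[11][9] = 4, so this is optimal.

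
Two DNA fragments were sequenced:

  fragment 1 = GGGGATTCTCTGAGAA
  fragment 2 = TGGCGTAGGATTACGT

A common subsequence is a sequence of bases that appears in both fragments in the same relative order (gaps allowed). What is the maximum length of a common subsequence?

Pick G (fragment 1 #1, fragment 2 #3), then G (fragment 1 #2, fragment 2 #5), then G (fragment 1 #3, fragment 2 #8), then G (fragment 1 #4, fragment 2 #9), then A (fragment 1 #5, fragment 2 #10), then T (fragment 1 #6, fragment 2 #11), then T (fragment 1 #7, fragment 2 #12), then C (fragment 1 #8, fragment 2 #14), then T (fragment 1 #11, fragment 2 #16); all 9 bases appear in both, in order. dp[16][16] = 9 confirms this is the maximum.

9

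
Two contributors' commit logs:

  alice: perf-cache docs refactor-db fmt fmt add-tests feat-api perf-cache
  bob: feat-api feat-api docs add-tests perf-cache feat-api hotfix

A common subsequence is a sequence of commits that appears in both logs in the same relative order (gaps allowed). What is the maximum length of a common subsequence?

3

Taking docs (alice #2, bob #3) → add-tests (alice #6, bob #4) → feat-api (alice #7, bob #6) gives a common subsequence of length 3, and the DP table's final entry dp[8][7] is also 3, so no common subsequence is longer.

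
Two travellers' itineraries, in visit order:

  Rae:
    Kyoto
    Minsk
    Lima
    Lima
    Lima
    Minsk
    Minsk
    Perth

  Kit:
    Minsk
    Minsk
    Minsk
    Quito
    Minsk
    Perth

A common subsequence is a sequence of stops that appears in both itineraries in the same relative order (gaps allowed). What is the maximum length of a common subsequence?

4

Taking Minsk [2,2] → Minsk [6,3] → Minsk [7,5] → Perth [8,6] gives a common subsequence of length 4, and the DP table's final entry dp[8][6] is also 4, so no common subsequence is longer.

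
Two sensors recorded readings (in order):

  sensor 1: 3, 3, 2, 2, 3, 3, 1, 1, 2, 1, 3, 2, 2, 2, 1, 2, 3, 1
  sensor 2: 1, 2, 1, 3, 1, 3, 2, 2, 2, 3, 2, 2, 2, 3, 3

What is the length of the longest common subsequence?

Pick 3 [1,4], then 3 [2,6], then 2 [3,7], then 2 [4,8], then 2 [9,9], then 3 [11,10], then 2 [12,11], then 2 [13,12], then 2 [14,13], then 3 [17,15]; all 10 values appear in both, in order. The LCS DP gives dp[18][15] = 10, so this is optimal.

10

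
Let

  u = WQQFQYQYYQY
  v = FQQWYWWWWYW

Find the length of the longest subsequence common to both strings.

5

One common subsequence of length 5: F (u #4, v #1) → Q (u #5, v #2) → Q (u #7, v #3) → Y (u #8, v #5) → Y (u #9, v #10). Since dp[11][11] = 5, nothing longer is possible.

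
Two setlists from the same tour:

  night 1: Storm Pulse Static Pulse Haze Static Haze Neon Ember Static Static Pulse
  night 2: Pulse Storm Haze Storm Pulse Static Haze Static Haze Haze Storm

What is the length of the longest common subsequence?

One common subsequence of length 6: Storm [1,4] → Pulse [2,5] → Static [3,6] → Haze [5,7] → Static [6,8] → Haze [7,10]. dp[12][11] = 6 confirms this is the maximum.

6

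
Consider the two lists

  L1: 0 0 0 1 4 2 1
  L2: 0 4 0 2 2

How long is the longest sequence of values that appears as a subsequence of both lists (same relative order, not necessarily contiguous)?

Taking 0 (L1 #1, L2 #1); then 0 (L1 #2, L2 #3); then 2 (L1 #6, L2 #5) gives a common subsequence of length 3. dp[7][5] = 3 confirms this is the maximum.

3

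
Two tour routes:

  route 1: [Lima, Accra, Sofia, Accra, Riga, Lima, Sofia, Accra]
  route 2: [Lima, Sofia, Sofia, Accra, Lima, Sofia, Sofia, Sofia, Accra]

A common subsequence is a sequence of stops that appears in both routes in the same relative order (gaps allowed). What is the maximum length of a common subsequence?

6

One common subsequence of length 6: Lima [1,1], then Sofia [3,3], then Accra [4,4], then Lima [6,5], then Sofia [7,8], then Accra [8,9]. The LCS DP gives dp[8][9] = 6, so this is optimal.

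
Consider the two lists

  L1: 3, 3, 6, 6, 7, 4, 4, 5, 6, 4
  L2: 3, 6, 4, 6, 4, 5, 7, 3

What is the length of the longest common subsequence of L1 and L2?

5

One common subsequence of length 5: 3 at L1[2]=L2[1], 6 at L1[3]=L2[2], 6 at L1[4]=L2[4], 4 at L1[7]=L2[5], 5 at L1[8]=L2[6], and the DP table's final entry dp[10][8] is also 5, so no common subsequence is longer.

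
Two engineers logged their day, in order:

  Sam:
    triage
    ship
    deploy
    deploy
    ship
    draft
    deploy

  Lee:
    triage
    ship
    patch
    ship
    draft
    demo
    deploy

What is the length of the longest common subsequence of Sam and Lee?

One common subsequence of length 5: triage at Sam[1]=Lee[1], ship at Sam[2]=Lee[2], ship at Sam[5]=Lee[4], draft at Sam[6]=Lee[5], deploy at Sam[7]=Lee[7]. dp[7][7] = 5 confirms this is the maximum.

5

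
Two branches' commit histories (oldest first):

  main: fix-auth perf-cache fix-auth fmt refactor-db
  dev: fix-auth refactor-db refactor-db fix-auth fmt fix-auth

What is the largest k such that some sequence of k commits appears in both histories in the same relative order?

Match fix-auth (main #1, dev #1), then fix-auth (main #3, dev #4), then fmt (main #4, dev #5) — 3 commits in the same relative order in both. The LCS DP gives dp[5][6] = 3, so this is optimal.

3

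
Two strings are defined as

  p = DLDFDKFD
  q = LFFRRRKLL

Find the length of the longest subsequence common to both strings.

Taking L [2,1] → F [4,3] → K [6,7] gives a common subsequence of length 3. The LCS DP gives dp[8][9] = 3, so this is optimal.

3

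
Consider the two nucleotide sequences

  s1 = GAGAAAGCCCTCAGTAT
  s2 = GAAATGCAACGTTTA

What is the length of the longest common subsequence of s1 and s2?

Match G [1,1]; then A [2,2]; then A [4,3]; then A [5,4]; then G [7,6]; then C [8,7]; then C [9,10]; then T [11,13]; then T [15,14]; then A [16,15] — 10 bases in the same relative order in both. dp[17][15] = 10 confirms this is the maximum.

10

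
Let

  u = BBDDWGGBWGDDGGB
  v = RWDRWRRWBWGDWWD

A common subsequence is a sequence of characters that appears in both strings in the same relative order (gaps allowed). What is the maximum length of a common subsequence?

7

Pick D [3,3], W [5,8], B [8,9], W [9,10], G [10,11], D [11,12], D [12,15]; all 7 characters appear in both, in order. dp[15][15] = 7 confirms this is the maximum.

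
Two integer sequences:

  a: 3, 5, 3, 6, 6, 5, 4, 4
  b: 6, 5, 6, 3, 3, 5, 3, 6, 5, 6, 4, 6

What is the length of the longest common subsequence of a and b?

6

Taking 3 (a #1, b #5) → 5 (a #2, b #6) → 3 (a #3, b #7) → 6 (a #4, b #8) → 6 (a #5, b #10) → 4 (a #7, b #11) gives a common subsequence of length 6. Since dp[8][12] = 6, nothing longer is possible.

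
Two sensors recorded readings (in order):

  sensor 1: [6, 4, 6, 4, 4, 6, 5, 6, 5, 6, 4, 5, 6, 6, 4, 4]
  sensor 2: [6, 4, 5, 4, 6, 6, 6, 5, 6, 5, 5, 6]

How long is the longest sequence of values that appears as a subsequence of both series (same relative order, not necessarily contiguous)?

Pick 6 (sensor 1 #1, sensor 2 #1), then 4 (sensor 1 #2, sensor 2 #4), then 6 (sensor 1 #3, sensor 2 #6), then 6 (sensor 1 #6, sensor 2 #7), then 5 (sensor 1 #7, sensor 2 #8), then 6 (sensor 1 #8, sensor 2 #9), then 5 (sensor 1 #9, sensor 2 #10), then 5 (sensor 1 #12, sensor 2 #11), then 6 (sensor 1 #14, sensor 2 #12); all 9 values appear in both, in order, and the DP table's final entry dp[16][12] is also 9, so no common subsequence is longer.

9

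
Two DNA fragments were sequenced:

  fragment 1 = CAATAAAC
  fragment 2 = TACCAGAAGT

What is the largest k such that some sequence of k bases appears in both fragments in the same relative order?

Pick C at fragment 1[1]=fragment 2[4] → A at fragment 1[2]=fragment 2[7] → A at fragment 1[3]=fragment 2[8] → T at fragment 1[4]=fragment 2[10]; all 4 bases appear in both, in order. The LCS DP gives dp[8][10] = 4, so this is optimal.

4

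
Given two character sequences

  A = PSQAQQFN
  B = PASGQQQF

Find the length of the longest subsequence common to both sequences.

Let dp[i][j] be the LCS length of the first i characters of A and the first j characters of B. dp[i][j] = dp[i-1][j-1]+1 when the i-th and j-th characters match, else max(dp[i-1][j], dp[i][j-1]).
    ·  P  A  S  G  Q  Q  Q  F
 ·  0  0  0  0  0  0  0  0  0
 P  0  1  1  1  1  1  1  1  1
 S  0  1  1  2  2  2  2  2  2
 Q  0  1  1  2  2  3  3  3  3
 A  0  1  2  2  2  3  3  3  3
 Q  0  1  2  2  2  3  4  4  4
 Q  0  1  2  2  2  3  4  5  5
 F  0  1  2  2  2  3  4  5  6
 N  0  1  2  2  2  3  4  5  6
dp[8][8] = 6. One LCS (by backtracking along matches): PSQQQF.

6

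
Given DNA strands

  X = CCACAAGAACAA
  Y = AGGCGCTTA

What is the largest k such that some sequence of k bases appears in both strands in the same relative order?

5

Let dp[i][j] be the LCS length of the first i bases of X and the first j bases of Y. dp[i][j] = dp[i-1][j-1]+1 when the i-th and j-th bases match, else max(dp[i-1][j], dp[i][j-1]).
    ·  A  G  G  C  G  C  T  T  A
 ·  0  0  0  0  0  0  0  0  0  0
 C  0  0  0  0  1  1  1  1  1  1
 C  0  0  0  0  1  1  2  2  2  2
 A  0  1  1  1  1  1  2  2  2  3
 C  0  1  1  1  2  2  2  2  2  3
 A  0  1  1  1  2  2  2  2  2  3
 A  0  1  1  1  2  2  2  2  2  3
 G  0  1  2  2  2  3  3  3  3  3
 A  0  1  2  2  2  3  3  3  3  4
 A  0  1  2  2  2  3  3  3  3  4
 C  0  1  2  2  3  3  4  4  4  4
 A  0  1  2  2  3  3  4  4  4  5
 A  0  1  2  2  3  3  4  4  4  5
dp[12][9] = 5. One LCS (by backtracking along matches): ACGCA.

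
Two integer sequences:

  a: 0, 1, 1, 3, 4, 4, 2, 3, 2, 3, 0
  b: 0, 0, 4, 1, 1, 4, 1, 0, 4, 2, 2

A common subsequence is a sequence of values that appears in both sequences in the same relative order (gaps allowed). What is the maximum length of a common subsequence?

Match 0 [1,2], then 1 [2,4], then 1 [3,5], then 4 [5,6], then 4 [6,9], then 2 [7,10], then 2 [9,11] — 7 values in the same relative order in both. dp[11][11] = 7 confirms this is the maximum.

7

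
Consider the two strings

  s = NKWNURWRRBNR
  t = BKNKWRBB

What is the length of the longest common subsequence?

One common subsequence of length 5: N at s[1]=t[3], then K at s[2]=t[4], then W at s[3]=t[5], then R at s[6]=t[6], then B at s[10]=t[8]. Since dp[12][8] = 5, nothing longer is possible.

5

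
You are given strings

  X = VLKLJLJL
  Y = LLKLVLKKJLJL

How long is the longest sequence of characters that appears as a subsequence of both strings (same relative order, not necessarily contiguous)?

7

Taking V (X #1, Y #5), L (X #2, Y #6), K (X #3, Y #8), J (X #5, Y #9), L (X #6, Y #10), J (X #7, Y #11), L (X #8, Y #12) gives a common subsequence of length 7. Since dp[8][12] = 7, nothing longer is possible.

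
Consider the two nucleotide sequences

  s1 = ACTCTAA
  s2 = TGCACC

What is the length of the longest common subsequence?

Pick A (s1 #1, s2 #4) → C (s1 #2, s2 #5) → C (s1 #4, s2 #6); all 3 bases appear in both, in order. The LCS DP gives dp[7][6] = 3, so this is optimal.

3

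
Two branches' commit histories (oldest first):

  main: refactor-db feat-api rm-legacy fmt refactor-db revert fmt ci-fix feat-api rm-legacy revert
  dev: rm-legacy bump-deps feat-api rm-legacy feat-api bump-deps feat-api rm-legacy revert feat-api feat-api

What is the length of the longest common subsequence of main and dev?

5

Taking feat-api (main #2, dev #3) → rm-legacy (main #3, dev #4) → feat-api (main #9, dev #7) → rm-legacy (main #10, dev #8) → revert (main #11, dev #9) gives a common subsequence of length 5. dp[11][11] = 5 confirms this is the maximum.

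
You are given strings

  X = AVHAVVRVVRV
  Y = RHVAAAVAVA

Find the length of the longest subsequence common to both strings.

4

Let dp[i][j] be the LCS length of the first i characters of X and the first j characters of Y. dp[i][j] = dp[i-1][j-1]+1 when the i-th and j-th characters match, else max(dp[i-1][j], dp[i][j-1]).
    ·  R  H  V  A  A  A  V  A  V  A
 ·  0  0  0  0  0  0  0  0  0  0  0
 A  0  0  0  0  1  1  1  1  1  1  1
 V  0  0  0  1  1  1  1  2  2  2  2
 H  0  0  1  1  1  1  1  2  2  2  2
 A  0  0  1  1  2  2  2  2  3  3  3
 V  0  0  1  2  2  2  2  3  3  4  4
 V  0  0  1  2  2  2  2  3  3  4  4
 R  0  1  1  2  2  2  2  3  3  4  4
 V  0  1  1  2  2  2  2  3  3  4  4
 V  0  1  1  2  2  2  2  3  3  4  4
 R  0  1  1  2  2  2  2  3  3  4  4
 V  0  1  1  2  2  2  2  3  3  4  4
dp[11][10] = 4. One LCS (by backtracking along matches): AVAV.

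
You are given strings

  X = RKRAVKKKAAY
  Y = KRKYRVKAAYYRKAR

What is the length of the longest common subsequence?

8

Match R at X[1]=Y[2], then K at X[2]=Y[3], then R at X[3]=Y[5], then V at X[5]=Y[6], then K at X[8]=Y[7], then A at X[9]=Y[8], then A at X[10]=Y[9], then Y at X[11]=Y[11] — 8 characters in the same relative order in both. dp[11][15] = 8 confirms this is the maximum.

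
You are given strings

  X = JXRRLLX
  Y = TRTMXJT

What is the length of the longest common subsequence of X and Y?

Pick R at X[3]=Y[2], X at X[7]=Y[5]; all 2 characters appear in both, in order, and the DP table's final entry dp[7][7] is also 2, so no common subsequence is longer.

2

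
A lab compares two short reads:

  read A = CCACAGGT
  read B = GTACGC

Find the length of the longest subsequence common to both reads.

3

One common subsequence of length 3: A [3,3]; then C [4,4]; then G [6,5], and the DP table's final entry dp[8][6] is also 3, so no common subsequence is longer.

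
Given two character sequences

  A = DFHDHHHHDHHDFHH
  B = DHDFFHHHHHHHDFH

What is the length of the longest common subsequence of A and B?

Match D at A[1]=B[3], then F at A[2]=B[5], then H at A[3]=B[6], then H at A[5]=B[7], then H at A[6]=B[8], then H at A[7]=B[9], then H at A[8]=B[10], then H at A[10]=B[11], then H at A[11]=B[12], then D at A[12]=B[13], then F at A[13]=B[14], then H at A[15]=B[15] — 12 characters in the same relative order in both, and the DP table's final entry dp[15][15] is also 12, so no common subsequence is longer.

12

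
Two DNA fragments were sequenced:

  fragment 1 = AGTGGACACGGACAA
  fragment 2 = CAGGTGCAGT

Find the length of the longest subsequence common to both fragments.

One common subsequence of length 7: A at fragment 1[1]=fragment 2[2]; then G at fragment 1[2]=fragment 2[4]; then T at fragment 1[3]=fragment 2[5]; then G at fragment 1[5]=fragment 2[6]; then C at fragment 1[7]=fragment 2[7]; then A at fragment 1[8]=fragment 2[8]; then G at fragment 1[10]=fragment 2[9]. The LCS DP gives dp[15][10] = 7, so this is optimal.

7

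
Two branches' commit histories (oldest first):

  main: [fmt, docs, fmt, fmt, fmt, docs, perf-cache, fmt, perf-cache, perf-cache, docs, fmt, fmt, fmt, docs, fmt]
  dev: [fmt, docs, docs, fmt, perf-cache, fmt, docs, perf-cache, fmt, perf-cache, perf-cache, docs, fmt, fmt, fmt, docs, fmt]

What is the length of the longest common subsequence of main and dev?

15

One common subsequence of length 15: fmt (main #1, dev #1), docs (main #2, dev #3), fmt (main #3, dev #4), fmt (main #5, dev #6), docs (main #6, dev #7), perf-cache (main #7, dev #8), fmt (main #8, dev #9), perf-cache (main #9, dev #10), perf-cache (main #10, dev #11), docs (main #11, dev #12), fmt (main #12, dev #13), fmt (main #13, dev #14), fmt (main #14, dev #15), docs (main #15, dev #16), fmt (main #16, dev #17). The LCS DP gives dp[16][17] = 15, so this is optimal.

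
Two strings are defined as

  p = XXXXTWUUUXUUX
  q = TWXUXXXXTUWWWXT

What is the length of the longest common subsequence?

7

One common subsequence of length 7: X (p #1, q #5); then X (p #2, q #6); then X (p #3, q #7); then X (p #4, q #8); then T (p #5, q #9); then W (p #6, q #13); then X (p #10, q #14). Since dp[13][15] = 7, nothing longer is possible.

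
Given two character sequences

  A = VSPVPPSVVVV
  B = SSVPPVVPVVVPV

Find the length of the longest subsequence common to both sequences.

8

Let dp[i][j] be the LCS length of the first i characters of A and the first j characters of B. dp[i][j] = dp[i-1][j-1]+1 when the i-th and j-th characters match, else max(dp[i-1][j], dp[i][j-1]).
    ·  S  S  V  P  P  V  V  P  V  V  V  P  V
 ·  0  0  0  0  0  0  0  0  0  0  0  0  0  0
 V  0  0  0  1  1  1  1  1  1  1  1  1  1  1
 S  0  1  1  1  1  1  1  1  1  1  1  1  1  1
 P  0  1  1  1  2  2  2  2  2  2  2  2  2  2
 V  0  1  1  2  2  2  3  3  3  3  3  3  3  3
 P  0  1  1  2  3  3  3  3  4  4  4  4  4  4
 P  0  1  1  2  3  4  4  4  4  4  4  4  5  5
 S  0  1  2  2  3  4  4  4  4  4  4  4  5  5
 V  0  1  2  3  3  4  5  5  5  5  5  5  5  6
 V  0  1  2  3  3  4  5  6  6  6  6  6  6  6
 V  0  1  2  3  3  4  5  6  6  7  7  7  7  7
 V  0  1  2  3  3  4  5  6  6  7  8  8  8  8
dp[11][13] = 8. One LCS (by backtracking along matches): VPVPVVVV.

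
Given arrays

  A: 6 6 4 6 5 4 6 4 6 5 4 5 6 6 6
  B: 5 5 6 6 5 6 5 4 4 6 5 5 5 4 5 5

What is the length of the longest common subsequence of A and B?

10

One common subsequence of length 10: 6 (A #1, B #3), 6 (A #2, B #4), 6 (A #4, B #6), 5 (A #5, B #7), 4 (A #6, B #8), 4 (A #8, B #9), 6 (A #9, B #10), 5 (A #10, B #13), 4 (A #11, B #14), 5 (A #12, B #16), and the DP table's final entry dp[15][16] is also 10, so no common subsequence is longer.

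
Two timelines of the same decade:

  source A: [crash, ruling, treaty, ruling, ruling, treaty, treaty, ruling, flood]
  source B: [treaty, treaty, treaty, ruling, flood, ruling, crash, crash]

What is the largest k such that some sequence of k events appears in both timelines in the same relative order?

One common subsequence of length 5: treaty (source A #3, source B #1); then treaty (source A #6, source B #2); then treaty (source A #7, source B #3); then ruling (source A #8, source B #4); then flood (source A #9, source B #5). dp[9][8] = 5 confirms this is the maximum.

5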